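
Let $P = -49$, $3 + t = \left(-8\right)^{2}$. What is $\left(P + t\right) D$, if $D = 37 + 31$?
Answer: $816$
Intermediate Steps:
$t = 61$ ($t = -3 + \left(-8\right)^{2} = -3 + 64 = 61$)
$D = 68$
$\left(P + t\right) D = \left(-49 + 61\right) 68 = 12 \cdot 68 = 816$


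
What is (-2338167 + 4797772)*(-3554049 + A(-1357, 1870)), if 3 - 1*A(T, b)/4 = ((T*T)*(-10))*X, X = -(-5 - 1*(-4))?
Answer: 172427959530415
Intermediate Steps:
X = 1 (X = -(-5 + 4) = -1*(-1) = 1)
A(T, b) = 12 + 40*T² (A(T, b) = 12 - 4*(T*T)*(-10) = 12 - 4*T²*(-10) = 12 - 4*(-10*T²) = 12 - (-40)*T² = 12 + 40*T²)
(-2338167 + 4797772)*(-3554049 + A(-1357, 1870)) = (-2338167 + 4797772)*(-3554049 + (12 + 40*(-1357)²)) = 2459605*(-3554049 + (12 + 40*1841449)) = 2459605*(-3554049 + (12 + 73657960)) = 2459605*(-3554049 + 73657972) = 2459605*70103923 = 172427959530415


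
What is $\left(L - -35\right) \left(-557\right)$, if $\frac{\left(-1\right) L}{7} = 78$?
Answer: $284627$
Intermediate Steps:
$L = -546$ ($L = \left(-7\right) 78 = -546$)
$\left(L - -35\right) \left(-557\right) = \left(-546 - -35\right) \left(-557\right) = \left(-546 + 35\right) \left(-557\right) = \left(-511\right) \left(-557\right) = 284627$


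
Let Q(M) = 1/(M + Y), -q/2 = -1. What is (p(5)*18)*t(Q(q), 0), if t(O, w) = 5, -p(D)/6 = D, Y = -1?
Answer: -2700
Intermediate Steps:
q = 2 (q = -2*(-1) = 2)
Q(M) = 1/(-1 + M) (Q(M) = 1/(M - 1) = 1/(-1 + M))
p(D) = -6*D
(p(5)*18)*t(Q(q), 0) = (-6*5*18)*5 = -30*18*5 = -540*5 = -2700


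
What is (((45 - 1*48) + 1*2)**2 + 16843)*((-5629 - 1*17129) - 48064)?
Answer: -1192925768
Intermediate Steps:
(((45 - 1*48) + 1*2)**2 + 16843)*((-5629 - 1*17129) - 48064) = (((45 - 48) + 2)**2 + 16843)*((-5629 - 17129) - 48064) = ((-3 + 2)**2 + 16843)*(-22758 - 48064) = ((-1)**2 + 16843)*(-70822) = (1 + 16843)*(-70822) = 16844*(-70822) = -1192925768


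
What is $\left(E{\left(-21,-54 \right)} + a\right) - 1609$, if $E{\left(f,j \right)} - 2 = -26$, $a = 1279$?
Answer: $-354$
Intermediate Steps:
$E{\left(f,j \right)} = -24$ ($E{\left(f,j \right)} = 2 - 26 = -24$)
$\left(E{\left(-21,-54 \right)} + a\right) - 1609 = \left(-24 + 1279\right) - 1609 = 1255 - 1609 = -354$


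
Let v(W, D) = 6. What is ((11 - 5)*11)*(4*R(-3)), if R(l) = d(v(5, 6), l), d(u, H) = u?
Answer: 1584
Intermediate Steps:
R(l) = 6
((11 - 5)*11)*(4*R(-3)) = ((11 - 5)*11)*(4*6) = (6*11)*24 = 66*24 = 1584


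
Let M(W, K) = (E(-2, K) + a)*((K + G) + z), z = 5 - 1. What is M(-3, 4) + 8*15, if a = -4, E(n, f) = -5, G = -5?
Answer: 93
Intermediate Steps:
z = 4
M(W, K) = 9 - 9*K (M(W, K) = (-5 - 4)*((K - 5) + 4) = -9*((-5 + K) + 4) = -9*(-1 + K) = 9 - 9*K)
M(-3, 4) + 8*15 = (9 - 9*4) + 8*15 = (9 - 36) + 120 = -27 + 120 = 93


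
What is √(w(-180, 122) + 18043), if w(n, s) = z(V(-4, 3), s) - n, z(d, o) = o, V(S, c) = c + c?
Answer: √18345 ≈ 135.44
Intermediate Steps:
V(S, c) = 2*c
w(n, s) = s - n
√(w(-180, 122) + 18043) = √((122 - 1*(-180)) + 18043) = √((122 + 180) + 18043) = √(302 + 18043) = √18345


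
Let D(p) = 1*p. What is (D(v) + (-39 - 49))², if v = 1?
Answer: 7569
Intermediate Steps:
D(p) = p
(D(v) + (-39 - 49))² = (1 + (-39 - 49))² = (1 - 88)² = (-87)² = 7569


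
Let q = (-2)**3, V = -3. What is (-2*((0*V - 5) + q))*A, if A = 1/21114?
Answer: 13/10557 ≈ 0.0012314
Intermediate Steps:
q = -8
A = 1/21114 ≈ 4.7362e-5
(-2*((0*V - 5) + q))*A = -2*((0*(-3) - 5) - 8)*(1/21114) = -2*((0 - 5) - 8)*(1/21114) = -2*(-5 - 8)*(1/21114) = -2*(-13)*(1/21114) = 26*(1/21114) = 13/10557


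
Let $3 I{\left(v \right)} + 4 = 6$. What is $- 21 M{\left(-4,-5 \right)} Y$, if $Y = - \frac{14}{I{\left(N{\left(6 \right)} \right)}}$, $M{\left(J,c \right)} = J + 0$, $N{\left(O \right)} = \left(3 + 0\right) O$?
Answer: $-1764$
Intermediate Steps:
$N{\left(O \right)} = 3 O$
$M{\left(J,c \right)} = J$
$I{\left(v \right)} = \frac{2}{3}$ ($I{\left(v \right)} = - \frac{4}{3} + \frac{1}{3} \cdot 6 = - \frac{4}{3} + 2 = \frac{2}{3}$)
$Y = -21$ ($Y = - \frac{14}{\frac{2}{3}} = \left(-14\right) \frac{3}{2} = -21$)
$- 21 M{\left(-4,-5 \right)} Y = \left(-21\right) \left(-4\right) \left(-21\right) = 84 \left(-21\right) = -1764$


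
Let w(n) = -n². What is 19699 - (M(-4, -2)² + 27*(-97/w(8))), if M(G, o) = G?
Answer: 1257093/64 ≈ 19642.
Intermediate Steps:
19699 - (M(-4, -2)² + 27*(-97/w(8))) = 19699 - ((-4)² + 27*(-97/((-1*8²)))) = 19699 - (16 + 27*(-97/((-1*64)))) = 19699 - (16 + 27*(-97/(-64))) = 19699 - (16 + 27*(-97*(-1/64))) = 19699 - (16 + 27*(97/64)) = 19699 - (16 + 2619/64) = 19699 - 1*3643/64 = 19699 - 3643/64 = 1257093/64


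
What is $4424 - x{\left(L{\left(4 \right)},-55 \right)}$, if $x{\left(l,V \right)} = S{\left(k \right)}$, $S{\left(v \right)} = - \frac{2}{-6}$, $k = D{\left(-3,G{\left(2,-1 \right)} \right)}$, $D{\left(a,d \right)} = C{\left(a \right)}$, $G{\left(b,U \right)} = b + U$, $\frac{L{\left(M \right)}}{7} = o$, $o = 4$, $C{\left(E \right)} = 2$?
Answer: $\frac{13271}{3} \approx 4423.7$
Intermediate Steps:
$L{\left(M \right)} = 28$ ($L{\left(M \right)} = 7 \cdot 4 = 28$)
$G{\left(b,U \right)} = U + b$
$D{\left(a,d \right)} = 2$
$k = 2$
$S{\left(v \right)} = \frac{1}{3}$ ($S{\left(v \right)} = \left(-2\right) \left(- \frac{1}{6}\right) = \frac{1}{3}$)
$x{\left(l,V \right)} = \frac{1}{3}$
$4424 - x{\left(L{\left(4 \right)},-55 \right)} = 4424 - \frac{1}{3} = \frac{13271}{3}$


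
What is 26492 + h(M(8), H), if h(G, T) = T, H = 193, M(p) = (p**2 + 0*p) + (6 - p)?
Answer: 26685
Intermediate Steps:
M(p) = 6 + p**2 - p (M(p) = (p**2 + 0) + (6 - p) = p**2 + (6 - p) = 6 + p**2 - p)
26492 + h(M(8), H) = 26492 + 193 = 26685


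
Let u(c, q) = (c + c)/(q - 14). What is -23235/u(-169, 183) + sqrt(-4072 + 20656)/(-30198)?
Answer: 23235/2 - sqrt(4146)/15099 ≈ 11618.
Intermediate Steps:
u(c, q) = 2*c/(-14 + q) (u(c, q) = (2*c)/(-14 + q) = 2*c/(-14 + q))
-23235/u(-169, 183) + sqrt(-4072 + 20656)/(-30198) = -23235/(2*(-169)/(-14 + 183)) + sqrt(-4072 + 20656)/(-30198) = -23235/(2*(-169)/169) + sqrt(16584)*(-1/30198) = -23235/(2*(-169)*(1/169)) + (2*sqrt(4146))*(-1/30198) = -23235/(-2) - sqrt(4146)/15099 = -23235*(-1/2) - sqrt(4146)/15099 = 23235/2 - sqrt(4146)/15099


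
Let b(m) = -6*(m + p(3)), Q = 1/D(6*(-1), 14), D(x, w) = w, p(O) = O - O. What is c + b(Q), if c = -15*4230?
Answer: -444153/7 ≈ -63450.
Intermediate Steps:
p(O) = 0
c = -63450
Q = 1/14 ≈ 0.071429
b(m) = -6*m (b(m) = -6*(m + 0) = -6*m)
c + b(Q) = -63450 - 6*1/14 = -63450 - 3/7 = -444153/7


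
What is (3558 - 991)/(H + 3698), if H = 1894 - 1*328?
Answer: 2567/5264 ≈ 0.48765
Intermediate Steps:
H = 1566 (H = 1894 - 328 = 1566)
(3558 - 991)/(H + 3698) = (3558 - 991)/(1566 + 3698) = 2567/5264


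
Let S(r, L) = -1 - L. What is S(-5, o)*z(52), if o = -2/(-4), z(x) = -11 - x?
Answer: 189/2 ≈ 94.500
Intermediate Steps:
o = ½ (o = -2*(-¼) = ½ ≈ 0.50000)
S(-5, o)*z(52) = (-1 - 1*½)*(-11 - 1*52) = (-1 - ½)*(-11 - 52) = -3/2*(-63) = 189/2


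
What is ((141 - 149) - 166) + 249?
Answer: 75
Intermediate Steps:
((141 - 149) - 166) + 249 = (-8 - 166) + 249 = -174 + 249 = 75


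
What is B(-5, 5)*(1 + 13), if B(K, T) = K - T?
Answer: -140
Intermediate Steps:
B(-5, 5)*(1 + 13) = (-5 - 1*5)*(1 + 13) = (-5 - 5)*14 = -10*14 = -140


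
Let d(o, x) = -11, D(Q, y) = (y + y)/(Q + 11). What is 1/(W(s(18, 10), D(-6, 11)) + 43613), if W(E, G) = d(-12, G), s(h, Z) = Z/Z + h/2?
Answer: 1/43602 ≈ 2.2935e-5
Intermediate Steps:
D(Q, y) = 2*y/(11 + Q) (D(Q, y) = (2*y)/(11 + Q) = 2*y/(11 + Q))
s(h, Z) = 1 + h/2 (s(h, Z) = 1 + h*(½) = 1 + h/2)
W(E, G) = -11
1/(W(s(18, 10), D(-6, 11)) + 43613) = 1/(-11 + 43613) = 1/43602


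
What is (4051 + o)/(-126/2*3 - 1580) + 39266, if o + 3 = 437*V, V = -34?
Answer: 69472364/1769 ≈ 39272.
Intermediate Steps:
o = -14861 (o = -3 + 437*(-34) = -3 - 14858 = -14861)
(4051 + o)/(-126/2*3 - 1580) + 39266 = (4051 - 14861)/(-126/2*3 - 1580) + 39266 = -10810/(-126/2*3 - 1580) + 39266 = -10810/(-18*7/2*3 - 1580) + 39266 = -10810/(-63*3 - 1580) + 39266 = -10810/(-189 - 1580) + 39266 = -10810/(-1769) + 39266 = -10810*(-1/1769) + 39266 = 10810/1769 + 39266 = 69472364/1769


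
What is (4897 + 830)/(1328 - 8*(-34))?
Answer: 5727/1600 ≈ 3.5794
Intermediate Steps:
(4897 + 830)/(1328 - 8*(-34)) = 5727/(1328 + 272) = 5727/1600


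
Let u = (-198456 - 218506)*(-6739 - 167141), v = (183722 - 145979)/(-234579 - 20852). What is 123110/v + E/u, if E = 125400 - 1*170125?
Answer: -6608363876747200595/7931647970064 ≈ -8.3316e+5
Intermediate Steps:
v = -37743/255431 (v = 37743/(-255431) = 37743*(-1/255431) = -37743/255431 ≈ -0.14776)
E = -44725 (E = 125400 - 170125 = -44725)
u = 72501352560 (u = -416962*(-173880) = 72501352560)
123110/v + E/u = 123110/(-37743/255431) - 44725/72501352560 = 123110*(-255431/37743) - 44725*1/72501352560 = -31446110410/37743 - 8945/14500270512 = -6608363876747200595/7931647970064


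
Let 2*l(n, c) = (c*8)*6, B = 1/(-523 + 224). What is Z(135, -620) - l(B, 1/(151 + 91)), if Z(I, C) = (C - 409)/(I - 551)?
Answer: 119517/50336 ≈ 2.3744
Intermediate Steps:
Z(I, C) = (-409 + C)/(-551 + I)
B = -1/299 (B = 1/(-299) = -1/299 ≈ -0.0033445)
l(n, c) = 24*c (l(n, c) = ((c*8)*6)/2 = ((8*c)*6)/2 = (48*c)/2 = 24*c)
Z(135, -620) - l(B, 1/(151 + 91)) = (-409 - 620)/(-551 + 135) - 24/(151 + 91) = -1029/(-416) - 24/242 = -1/416*(-1029) - 24/242 = 1029/416 - 1*12/121 = 1029/416 - 12/121 = 119517/50336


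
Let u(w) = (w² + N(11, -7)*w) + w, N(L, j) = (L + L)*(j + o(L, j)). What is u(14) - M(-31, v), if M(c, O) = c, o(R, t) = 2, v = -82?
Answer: -1299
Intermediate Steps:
N(L, j) = 2*L*(2 + j) (N(L, j) = (L + L)*(j + 2) = (2*L)*(2 + j) = 2*L*(2 + j))
u(w) = w² - 109*w (u(w) = (w² + (2*11*(2 - 7))*w) + w = (w² + (2*11*(-5))*w) + w = (w² - 110*w) + w = w² - 109*w)
u(14) - M(-31, v) = 14*(-109 + 14) - 1*(-31) = 14*(-95) + 31 = -1330 + 31 = -1299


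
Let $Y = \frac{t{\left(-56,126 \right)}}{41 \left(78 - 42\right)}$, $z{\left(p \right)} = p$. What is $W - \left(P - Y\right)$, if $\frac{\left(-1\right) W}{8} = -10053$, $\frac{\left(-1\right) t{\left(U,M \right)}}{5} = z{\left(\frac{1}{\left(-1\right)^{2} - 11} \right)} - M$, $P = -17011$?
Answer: $\frac{287629381}{2952} \approx 97435.0$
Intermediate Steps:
$t{\left(U,M \right)} = \frac{1}{2} + 5 M$ ($t{\left(U,M \right)} = - 5 \left(\frac{1}{\left(-1\right)^{2} - 11} - M\right) = - 5 \left(\frac{1}{1 - 11} - M\right) = - 5 \left(\frac{1}{-10} - M\right) = - 5 \left(- \frac{1}{10} - M\right) = \frac{1}{2} + 5 M$)
$W = 80424$ ($W = \left(-8\right) \left(-10053\right) = 80424$)
$Y = \frac{1261}{2952}$ ($Y = \frac{\frac{1}{2} + 5 \cdot 126}{41 \left(78 - 42\right)} = \frac{\frac{1}{2} + 630}{41 \cdot 36} = \frac{1261}{2 \cdot 1476} = \frac{1261}{2} \cdot \frac{1}{1476} = \frac{1261}{2952} \approx 0.42717$)
$W - \left(P - Y\right) = 80424 - \left(-17011 - \frac{1261}{2952}\right) = 80424 - - \frac{50217733}{2952} = 80424 + \frac{50217733}{2952} = \frac{287629381}{2952}$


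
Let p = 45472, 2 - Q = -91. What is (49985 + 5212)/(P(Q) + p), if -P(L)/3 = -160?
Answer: 55197/45952 ≈ 1.2012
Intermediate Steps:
Q = 93 (Q = 2 - 1*(-91) = 2 + 91 = 93)
P(L) = 480 (P(L) = -3*(-160) = 480)
(49985 + 5212)/(P(Q) + p) = (49985 + 5212)/(480 + 45472) = 55197/45952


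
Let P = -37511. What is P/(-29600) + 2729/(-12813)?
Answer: 399850043/379264800 ≈ 1.0543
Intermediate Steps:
P/(-29600) + 2729/(-12813) = -37511/(-29600) + 2729/(-12813) = -37511*(-1/29600) + 2729*(-1/12813) = 37511/29600 - 2729/12813 = 399850043/379264800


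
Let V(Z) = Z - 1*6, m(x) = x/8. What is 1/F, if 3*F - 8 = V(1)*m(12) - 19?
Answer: -6/37 ≈ -0.16216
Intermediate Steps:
m(x) = x/8 (m(x) = x*(⅛) = x/8)
V(Z) = -6 + Z (V(Z) = Z - 6 = -6 + Z)
F = -37/6 (F = 8/3 + ((-6 + 1)*((⅛)*12) - 19)/3 = 8/3 + (-5*3/2 - 19)/3 = 8/3 + (-15/2 - 19)/3 = 8/3 + (⅓)*(-53/2) = 8/3 - 53/6 = -37/6 ≈ -6.1667)
1/F = 1/(-37/6) = -6/37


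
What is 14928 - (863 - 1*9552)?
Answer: 23617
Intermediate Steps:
14928 - (863 - 1*9552) = 14928 - (863 - 9552) = 14928 - 1*(-8689) = 14928 + 8689 = 23617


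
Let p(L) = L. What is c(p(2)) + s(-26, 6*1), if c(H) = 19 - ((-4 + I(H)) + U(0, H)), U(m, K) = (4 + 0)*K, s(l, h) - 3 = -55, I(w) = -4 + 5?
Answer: -38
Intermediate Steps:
I(w) = 1
s(l, h) = -52 (s(l, h) = 3 - 55 = -52)
U(m, K) = 4*K
c(H) = 22 - 4*H (c(H) = 19 - ((-4 + 1) + 4*H) = 19 - (-3 + 4*H) = 19 + (3 - 4*H) = 22 - 4*H)
c(p(2)) + s(-26, 6*1) = (22 - 4*2) - 52 = (22 - 8) - 52 = 14 - 52 = -38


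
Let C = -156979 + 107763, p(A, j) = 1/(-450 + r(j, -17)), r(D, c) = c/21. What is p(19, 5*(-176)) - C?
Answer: 465927851/9467 ≈ 49216.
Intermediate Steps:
r(D, c) = c/21 (r(D, c) = c*(1/21) = c/21)
p(A, j) = -21/9467 (p(A, j) = 1/(-450 + (1/21)*(-17)) = 1/(-450 - 17/21) = 1/(-9467/21) = -21/9467)
C = -49216
p(19, 5*(-176)) - C = -21/9467 - 1*(-49216) = -21/9467 + 49216 = 465927851/9467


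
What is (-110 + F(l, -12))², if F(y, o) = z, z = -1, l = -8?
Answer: 12321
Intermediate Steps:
F(y, o) = -1
(-110 + F(l, -12))² = (-110 - 1)² = (-111)² = 12321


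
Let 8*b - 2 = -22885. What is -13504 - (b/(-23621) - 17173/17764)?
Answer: -11331940152089/839206888 ≈ -13503.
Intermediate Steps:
b = -22883/8 (b = ¼ + (⅛)*(-22885) = ¼ - 22885/8 = -22883/8 ≈ -2860.4)
-13504 - (b/(-23621) - 17173/17764) = -13504 - (-22883/8/(-23621) - 17173/17764) = -13504 - (-22883/8*(-1/23621) - 17173*1/17764) = -13504 - (22883/188968 - 17173/17764) = -13504 - 1*(-709663463/839206888) = -13504 + 709663463/839206888 = -11331940152089/839206888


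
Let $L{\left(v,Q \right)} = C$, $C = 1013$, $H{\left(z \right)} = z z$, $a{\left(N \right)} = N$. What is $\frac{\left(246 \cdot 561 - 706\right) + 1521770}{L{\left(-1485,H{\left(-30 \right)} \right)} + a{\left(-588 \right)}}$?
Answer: $\frac{331814}{85} \approx 3903.7$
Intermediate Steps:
$H{\left(z \right)} = z^{2}$
$L{\left(v,Q \right)} = 1013$
$\frac{\left(246 \cdot 561 - 706\right) + 1521770}{L{\left(-1485,H{\left(-30 \right)} \right)} + a{\left(-588 \right)}} = \frac{\left(246 \cdot 561 - 706\right) + 1521770}{1013 - 588} = \frac{\left(138006 - 706\right) + 1521770}{425} = \left(137300 + 1521770\right) \frac{1}{425} = 1659070 \cdot \frac{1}{425} = \frac{331814}{85}$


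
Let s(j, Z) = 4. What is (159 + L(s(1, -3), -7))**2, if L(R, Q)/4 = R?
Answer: 30625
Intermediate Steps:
L(R, Q) = 4*R
(159 + L(s(1, -3), -7))**2 = (159 + 4*4)**2 = (159 + 16)**2 = 175**2 = 30625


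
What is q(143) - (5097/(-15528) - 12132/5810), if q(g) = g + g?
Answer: 4336709291/15036280 ≈ 288.42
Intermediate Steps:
q(g) = 2*g
q(143) - (5097/(-15528) - 12132/5810) = 2*143 - (5097/(-15528) - 12132/5810) = 286 - (5097*(-1/15528) - 12132*1/5810) = 286 - (-1699/5176 - 6066/2905) = 286 - 1*(-36333211/15036280) = 286 + 36333211/15036280 = 4336709291/15036280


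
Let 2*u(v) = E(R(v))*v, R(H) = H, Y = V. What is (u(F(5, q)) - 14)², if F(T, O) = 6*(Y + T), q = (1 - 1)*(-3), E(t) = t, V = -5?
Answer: 196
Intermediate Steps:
Y = -5
q = 0 (q = 0*(-3) = 0)
F(T, O) = -30 + 6*T (F(T, O) = 6*(-5 + T) = -30 + 6*T)
u(v) = v²/2 (u(v) = (v*v)/2 = v²/2)
(u(F(5, q)) - 14)² = ((-30 + 6*5)²/2 - 14)² = ((-30 + 30)²/2 - 14)² = ((½)*0² - 14)² = ((½)*0 - 14)² = (0 - 14)² = (-14)² = 196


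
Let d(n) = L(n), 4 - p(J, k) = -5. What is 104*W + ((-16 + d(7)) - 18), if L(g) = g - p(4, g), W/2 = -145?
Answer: -30196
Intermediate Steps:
W = -290 (W = 2*(-145) = -290)
p(J, k) = 9 (p(J, k) = 4 - 1*(-5) = 4 + 5 = 9)
L(g) = -9 + g (L(g) = g - 1*9 = g - 9 = -9 + g)
d(n) = -9 + n
104*W + ((-16 + d(7)) - 18) = 104*(-290) + ((-16 + (-9 + 7)) - 18) = -30160 + ((-16 - 2) - 18) = -30160 + (-18 - 18) = -30160 - 36 = -30196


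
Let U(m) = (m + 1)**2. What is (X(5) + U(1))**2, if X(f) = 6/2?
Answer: 49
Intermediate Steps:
X(f) = 3 (X(f) = 6*(1/2) = 3)
U(m) = (1 + m)**2
(X(5) + U(1))**2 = (3 + (1 + 1)**2)**2 = (3 + 2**2)**2 = (3 + 4)**2 = 7**2 = 49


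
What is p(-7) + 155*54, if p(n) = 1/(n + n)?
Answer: 117179/14 ≈ 8369.9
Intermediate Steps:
p(n) = 1/(2*n)
p(-7) + 155*54 = (½)/(-7) + 155*54 = (½)*(-⅐) + 8370 = -1/14 + 8370 = 117179/14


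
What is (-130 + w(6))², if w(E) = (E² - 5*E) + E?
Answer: 13924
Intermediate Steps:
w(E) = E² - 4*E
(-130 + w(6))² = (-130 + 6*(-4 + 6))² = (-130 + 6*2)² = (-130 + 12)² = (-118)² = 13924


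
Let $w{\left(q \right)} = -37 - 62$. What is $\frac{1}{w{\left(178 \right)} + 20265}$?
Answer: $\frac{1}{20166} \approx 4.9588 \cdot 10^{-5}$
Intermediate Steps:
$w{\left(q \right)} = -99$
$\frac{1}{w{\left(178 \right)} + 20265} = \frac{1}{-99 + 20265} = \frac{1}{20166}$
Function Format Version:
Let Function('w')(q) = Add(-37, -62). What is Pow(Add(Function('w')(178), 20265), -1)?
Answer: Rational(1, 20166) ≈ 4.9588e-5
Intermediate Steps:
Function('w')(q) = -99
Pow(Add(Function('w')(178), 20265), -1) = Pow(Add(-99, 20265), -1) = Pow(20166, -1) = Rational(1, 20166)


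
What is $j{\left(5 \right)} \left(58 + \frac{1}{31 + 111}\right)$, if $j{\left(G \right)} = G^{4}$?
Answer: $\frac{5148125}{142} \approx 36254.0$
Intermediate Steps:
$j{\left(5 \right)} \left(58 + \frac{1}{31 + 111}\right) = 5^{4} \left(58 + \frac{1}{31 + 111}\right) = 625 \left(58 + \frac{1}{142}\right) = 625 \cdot \frac{8237}{142} = \frac{5148125}{142}$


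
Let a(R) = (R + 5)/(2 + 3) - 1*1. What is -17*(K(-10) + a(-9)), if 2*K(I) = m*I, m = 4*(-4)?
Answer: -6647/5 ≈ -1329.4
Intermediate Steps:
a(R) = R/5 (a(R) = (5 + R)/5 - 1 = (5 + R)*(1/5) - 1 = (1 + R/5) - 1 = R/5)
m = -16
K(I) = -8*I (K(I) = (-16*I)/2 = -8*I)
-17*(K(-10) + a(-9)) = -17*(-8*(-10) + (1/5)*(-9)) = -17*(80 - 9/5) = -17*391/5 = -6647/5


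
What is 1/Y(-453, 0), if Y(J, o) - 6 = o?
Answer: ⅙ ≈ 0.16667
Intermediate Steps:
Y(J, o) = 6 + o
1/Y(-453, 0) = 1/(6 + 0) = 1/6 = ⅙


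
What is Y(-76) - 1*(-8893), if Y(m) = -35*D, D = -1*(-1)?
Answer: 8858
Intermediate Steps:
D = 1
Y(m) = -35 (Y(m) = -35*1 = -35)
Y(-76) - 1*(-8893) = -35 - 1*(-8893) = -35 + 8893 = 8858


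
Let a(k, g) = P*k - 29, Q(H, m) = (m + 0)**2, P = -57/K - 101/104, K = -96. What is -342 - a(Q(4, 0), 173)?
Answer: -313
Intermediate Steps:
P = -157/416 (P = -57/(-96) - 101/104 = -57*(-1/96) - 101*1/104 = 19/32 - 101/104 = -157/416 ≈ -0.37740)
Q(H, m) = m**2
a(k, g) = -29 - 157*k/416 (a(k, g) = -157*k/416 - 29 = -29 - 157*k/416)
-342 - a(Q(4, 0), 173) = -342 - (-29 - 157/416*0**2) = -342 - (-29 - 157/416*0) = -342 - (-29 + 0) = -342 - 1*(-29) = -342 + 29 = -313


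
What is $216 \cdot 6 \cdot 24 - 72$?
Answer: $31032$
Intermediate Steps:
$216 \cdot 6 \cdot 24 - 72 = 216 \cdot 144 - 72 = 31104 - 72 = 31032$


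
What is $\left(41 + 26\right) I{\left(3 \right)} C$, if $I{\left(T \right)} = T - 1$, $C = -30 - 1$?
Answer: $-4154$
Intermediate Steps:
$C = -31$ ($C = -30 - 1 = -31$)
$I{\left(T \right)} = -1 + T$
$\left(41 + 26\right) I{\left(3 \right)} C = \left(41 + 26\right) \left(-1 + 3\right) \left(-31\right) = 67 \cdot 2 \left(-31\right) = 134 \left(-31\right) = -4154$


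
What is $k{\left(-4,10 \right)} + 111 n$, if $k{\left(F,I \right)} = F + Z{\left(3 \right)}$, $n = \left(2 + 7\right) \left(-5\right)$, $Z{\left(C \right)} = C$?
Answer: $-4996$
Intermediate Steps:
$n = -45$ ($n = 9 \left(-5\right) = -45$)
$k{\left(F,I \right)} = 3 + F$ ($k{\left(F,I \right)} = F + 3 = 3 + F$)
$k{\left(-4,10 \right)} + 111 n = \left(3 - 4\right) + 111 \left(-45\right) = -1 - 4995 = -4996$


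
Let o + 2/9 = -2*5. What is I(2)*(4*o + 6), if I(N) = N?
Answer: -628/9 ≈ -69.778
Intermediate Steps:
o = -92/9 (o = -2/9 - 2*5 = -2/9 - 10 = -92/9 ≈ -10.222)
I(2)*(4*o + 6) = 2*(4*(-92/9) + 6) = 2*(-368/9 + 6) = 2*(-314/9) = -628/9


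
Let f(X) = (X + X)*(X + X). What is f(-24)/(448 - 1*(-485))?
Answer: 768/311 ≈ 2.4695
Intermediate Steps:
f(X) = 4*X² (f(X) = (2*X)*(2*X) = 4*X²)
f(-24)/(448 - 1*(-485)) = (4*(-24)²)/(448 - 1*(-485)) = (4*576)/(448 + 485) = 2304/933 = 2304*(1/933) = 768/311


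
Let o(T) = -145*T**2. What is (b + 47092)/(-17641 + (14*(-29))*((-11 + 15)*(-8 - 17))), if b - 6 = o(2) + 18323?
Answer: 64841/22959 ≈ 2.8242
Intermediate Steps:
b = 17749 (b = 6 + (-145*2**2 + 18323) = 6 + (-145*4 + 18323) = 6 + (-580 + 18323) = 6 + 17743 = 17749)
(b + 47092)/(-17641 + (14*(-29))*((-11 + 15)*(-8 - 17))) = (17749 + 47092)/(-17641 + (14*(-29))*((-11 + 15)*(-8 - 17))) = 64841/(-17641 - 1624*(-25)) = 64841/(-17641 - 406*(-100)) = 64841/(-17641 + 40600) = 64841/22959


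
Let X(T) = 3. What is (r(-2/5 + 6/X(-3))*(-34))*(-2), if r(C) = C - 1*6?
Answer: -1496/5 ≈ -299.20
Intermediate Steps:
r(C) = -6 + C (r(C) = C - 6 = -6 + C)
(r(-2/5 + 6/X(-3))*(-34))*(-2) = ((-6 + (-2/5 + 6/3))*(-34))*(-2) = ((-6 + (-2*⅕ + 6*(⅓)))*(-34))*(-2) = ((-6 + (-⅖ + 2))*(-34))*(-2) = ((-6 + 8/5)*(-34))*(-2) = -22/5*(-34)*(-2) = (748/5)*(-2) = -1496/5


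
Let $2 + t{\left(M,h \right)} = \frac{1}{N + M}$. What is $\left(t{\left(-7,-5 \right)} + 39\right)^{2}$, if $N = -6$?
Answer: $\frac{230400}{169} \approx 1363.3$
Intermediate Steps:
$t{\left(M,h \right)} = -2 + \frac{1}{-6 + M}$
$\left(t{\left(-7,-5 \right)} + 39\right)^{2} = \left(\frac{13 - -14}{-6 - 7} + 39\right)^{2} = \left(\frac{13 + 14}{-13} + 39\right)^{2} = \left(\left(- \frac{1}{13}\right) 27 + 39\right)^{2} = \left(- \frac{27}{13} + 39\right)^{2} = \left(\frac{480}{13}\right)^{2} = \frac{230400}{169}$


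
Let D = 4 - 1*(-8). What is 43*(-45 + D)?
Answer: -1419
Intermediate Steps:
D = 12 (D = 4 + 8 = 12)
43*(-45 + D) = 43*(-45 + 12) = 43*(-33) = -1419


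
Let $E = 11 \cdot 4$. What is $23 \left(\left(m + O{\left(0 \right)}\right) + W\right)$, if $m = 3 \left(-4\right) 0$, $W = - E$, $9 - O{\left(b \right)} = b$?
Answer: $-805$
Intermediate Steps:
$O{\left(b \right)} = 9 - b$
$E = 44$
$W = -44$ ($W = \left(-1\right) 44 = -44$)
$m = 0$ ($m = \left(-12\right) 0 = 0$)
$23 \left(\left(m + O{\left(0 \right)}\right) + W\right) = 23 \left(\left(0 + \left(9 - 0\right)\right) - 44\right) = 23 \left(\left(0 + \left(9 + 0\right)\right) - 44\right) = 23 \left(\left(0 + 9\right) - 44\right) = 23 \left(9 - 44\right) = 23 \left(-35\right) = -805$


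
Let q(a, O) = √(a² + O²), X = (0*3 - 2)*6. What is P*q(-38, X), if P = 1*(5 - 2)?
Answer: 6*√397 ≈ 119.55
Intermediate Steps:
X = -12 (X = (0 - 2)*6 = -2*6 = -12)
q(a, O) = √(O² + a²)
P = 3 (P = 1*3 = 3)
P*q(-38, X) = 3*√((-12)² + (-38)²) = 3*√(144 + 1444) = 3*√1588 = 3*(2*√397) = 6*√397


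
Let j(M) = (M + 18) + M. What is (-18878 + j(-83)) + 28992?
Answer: 9966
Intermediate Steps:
j(M) = 18 + 2*M (j(M) = (18 + M) + M = 18 + 2*M)
(-18878 + j(-83)) + 28992 = (-18878 + (18 + 2*(-83))) + 28992 = (-18878 + (18 - 166)) + 28992 = (-18878 - 148) + 28992 = -19026 + 28992 = 9966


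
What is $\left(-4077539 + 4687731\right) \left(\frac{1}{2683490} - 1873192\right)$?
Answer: $- \frac{1533623622456102584}{1341745} \approx -1.143 \cdot 10^{12}$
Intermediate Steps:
$\left(-4077539 + 4687731\right) \left(\frac{1}{2683490} - 1873192\right) = 610192 \left(\frac{1}{2683490} - 1873192\right) = 610192 \left(- \frac{5026692000079}{2683490}\right) = - \frac{1533623622456102584}{1341745}$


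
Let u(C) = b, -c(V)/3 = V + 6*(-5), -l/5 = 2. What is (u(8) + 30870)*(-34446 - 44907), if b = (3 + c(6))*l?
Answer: -2390112360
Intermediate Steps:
l = -10 (l = -5*2 = -10)
c(V) = 90 - 3*V (c(V) = -3*(V + 6*(-5)) = -3*(V - 30) = -3*(-30 + V) = 90 - 3*V)
b = -750 (b = (3 + (90 - 3*6))*(-10) = (3 + (90 - 18))*(-10) = (3 + 72)*(-10) = 75*(-10) = -750)
u(C) = -750
(u(8) + 30870)*(-34446 - 44907) = (-750 + 30870)*(-34446 - 44907) = 30120*(-79353) = -2390112360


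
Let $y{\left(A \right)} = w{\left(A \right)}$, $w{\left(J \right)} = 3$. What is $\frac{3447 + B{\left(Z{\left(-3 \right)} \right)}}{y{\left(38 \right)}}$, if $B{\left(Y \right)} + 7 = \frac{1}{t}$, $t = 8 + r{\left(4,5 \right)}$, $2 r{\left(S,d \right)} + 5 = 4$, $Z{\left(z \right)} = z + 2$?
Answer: $\frac{51602}{45} \approx 1146.7$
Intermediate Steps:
$Z{\left(z \right)} = 2 + z$
$r{\left(S,d \right)} = - \frac{1}{2}$ ($r{\left(S,d \right)} = - \frac{5}{2} + \frac{1}{2} \cdot 4 = - \frac{5}{2} + 2 = - \frac{1}{2}$)
$t = \frac{15}{2}$ ($t = 8 - \frac{1}{2} = \frac{15}{2} \approx 7.5$)
$y{\left(A \right)} = 3$
$B{\left(Y \right)} = - \frac{103}{15}$ ($B{\left(Y \right)} = -7 + \frac{1}{\frac{15}{2}} = -7 + \frac{2}{15} = - \frac{103}{15}$)
$\frac{3447 + B{\left(Z{\left(-3 \right)} \right)}}{y{\left(38 \right)}} = \frac{3447 - \frac{103}{15}}{3} = \frac{51602}{15} \cdot \frac{1}{3} = \frac{51602}{45}$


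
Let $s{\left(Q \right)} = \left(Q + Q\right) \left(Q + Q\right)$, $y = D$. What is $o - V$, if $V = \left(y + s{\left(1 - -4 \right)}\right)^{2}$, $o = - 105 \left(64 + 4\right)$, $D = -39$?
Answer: $-10861$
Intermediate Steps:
$o = -7140$ ($o = \left(-105\right) 68 = -7140$)
$y = -39$
$s{\left(Q \right)} = 4 Q^{2}$ ($s{\left(Q \right)} = 2 Q 2 Q = 4 Q^{2}$)
$V = 3721$ ($V = \left(-39 + 4 \left(1 - -4\right)^{2}\right)^{2} = \left(-39 + 4 \left(1 + 4\right)^{2}\right)^{2} = \left(-39 + 4 \cdot 5^{2}\right)^{2} = \left(-39 + 4 \cdot 25\right)^{2} = \left(-39 + 100\right)^{2} = 61^{2} = 3721$)
$o - V = -7140 - 3721 = -10861$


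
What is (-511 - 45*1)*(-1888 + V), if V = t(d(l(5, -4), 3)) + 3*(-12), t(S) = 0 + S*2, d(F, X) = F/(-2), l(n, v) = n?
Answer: 1072524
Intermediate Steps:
d(F, X) = -F/2 (d(F, X) = F*(-½) = -F/2)
t(S) = 2*S (t(S) = 0 + 2*S = 2*S)
V = -41 (V = 2*(-½*5) + 3*(-12) = 2*(-5/2) - 36 = -5 - 36 = -41)
(-511 - 45*1)*(-1888 + V) = (-511 - 45*1)*(-1888 - 41) = (-511 - 45)*(-1929) = -556*(-1929) = 1072524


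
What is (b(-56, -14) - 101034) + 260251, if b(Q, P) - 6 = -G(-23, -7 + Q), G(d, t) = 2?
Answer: 159221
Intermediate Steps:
b(Q, P) = 4 (b(Q, P) = 6 - 1*2 = 6 - 2 = 4)
(b(-56, -14) - 101034) + 260251 = (4 - 101034) + 260251 = -101030 + 260251 = 159221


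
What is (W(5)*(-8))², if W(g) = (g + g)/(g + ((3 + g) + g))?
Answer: 1600/81 ≈ 19.753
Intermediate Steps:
W(g) = 2*g/(3 + 3*g) (W(g) = (2*g)/(g + (3 + 2*g)) = (2*g)/(3 + 3*g) = 2*g/(3 + 3*g))
(W(5)*(-8))² = (((⅔)*5/(1 + 5))*(-8))² = (((⅔)*5/6)*(-8))² = (((⅔)*5*(⅙))*(-8))² = ((5/9)*(-8))² = (-40/9)² = 1600/81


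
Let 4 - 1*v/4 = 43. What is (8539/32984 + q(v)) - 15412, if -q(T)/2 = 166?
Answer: -519291557/32984 ≈ -15744.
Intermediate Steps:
v = -156 (v = 16 - 4*43 = 16 - 172 = -156)
q(T) = -332 (q(T) = -2*166 = -332)
(8539/32984 + q(v)) - 15412 = (8539/32984 - 332) - 15412 = -10942149/32984 - 15412 = -519291557/32984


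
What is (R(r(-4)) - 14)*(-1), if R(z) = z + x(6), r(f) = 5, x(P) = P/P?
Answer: 8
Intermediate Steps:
x(P) = 1
R(z) = 1 + z (R(z) = z + 1 = 1 + z)
(R(r(-4)) - 14)*(-1) = ((1 + 5) - 14)*(-1) = (6 - 14)*(-1) = -8*(-1) = 8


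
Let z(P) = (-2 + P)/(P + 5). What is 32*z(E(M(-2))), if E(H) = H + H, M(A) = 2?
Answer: 64/9 ≈ 7.1111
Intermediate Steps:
E(H) = 2*H
z(P) = (-2 + P)/(5 + P)
32*z(E(M(-2))) = 32*((-2 + 2*2)/(5 + 2*2)) = 32*((-2 + 4)/(5 + 4)) = 32*(2/9) = 64/9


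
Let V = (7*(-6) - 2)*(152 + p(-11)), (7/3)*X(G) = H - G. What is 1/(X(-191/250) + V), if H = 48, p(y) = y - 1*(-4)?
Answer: -1750/11128427 ≈ -0.00015725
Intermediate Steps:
p(y) = 4 + y (p(y) = y + 4 = 4 + y)
X(G) = 144/7 - 3*G/7 (X(G) = 3*(48 - G)/7 = 144/7 - 3*G/7)
V = -6380 (V = (7*(-6) - 2)*(152 + (4 - 11)) = (-42 - 2)*(152 - 7) = -44*145 = -6380)
1/(X(-191/250) + V) = 1/((144/7 - (-573)/(7*250)) - 6380) = 1/((144/7 - 3/7*(-191/250)) - 6380) = 1/((144/7 + 573/1750) - 6380) = 1/(36573/1750 - 6380) = 1/(-11128427/1750) = -1750/11128427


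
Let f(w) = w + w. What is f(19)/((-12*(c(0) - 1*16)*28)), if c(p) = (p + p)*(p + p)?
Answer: 19/2688 ≈ 0.0070685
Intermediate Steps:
c(p) = 4*p² (c(p) = (2*p)*(2*p) = 4*p²)
f(w) = 2*w
f(19)/((-12*(c(0) - 1*16)*28)) = (2*19)/((-12*(4*0² - 1*16)*28)) = 38/((-12*(4*0 - 16)*28)) = 38/((-12*(0 - 16)*28)) = 38/((-12*(-16)*28)) = 38/((192*28)) = 38/5376 = 38*(1/5376) = 19/2688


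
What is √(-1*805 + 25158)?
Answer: 7*√497 ≈ 156.05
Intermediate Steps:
√(-1*805 + 25158) = √(-805 + 25158) = √24353 = 7*√497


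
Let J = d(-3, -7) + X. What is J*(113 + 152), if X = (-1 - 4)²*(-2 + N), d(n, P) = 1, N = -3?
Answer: -32860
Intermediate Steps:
X = -125 (X = (-1 - 4)²*(-2 - 3) = (-5)²*(-5) = 25*(-5) = -125)
J = -124 (J = 1 - 125 = -124)
J*(113 + 152) = -124*(113 + 152) = -124*265 = -32860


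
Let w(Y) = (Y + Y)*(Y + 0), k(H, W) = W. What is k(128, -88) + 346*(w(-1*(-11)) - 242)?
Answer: -88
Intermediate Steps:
w(Y) = 2*Y**2 (w(Y) = (2*Y)*Y = 2*Y**2)
k(128, -88) + 346*(w(-1*(-11)) - 242) = -88 + 346*(2*(-1*(-11))**2 - 242) = -88 + 346*(2*11**2 - 242) = -88 + 346*(2*121 - 242) = -88 + 346*(242 - 242) = -88 + 346*0 = -88 + 0 = -88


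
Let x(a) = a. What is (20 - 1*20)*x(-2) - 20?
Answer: -20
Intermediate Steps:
(20 - 1*20)*x(-2) - 20 = (20 - 1*20)*(-2) - 20 = (20 - 20)*(-2) - 20 = 0*(-2) - 20 = 0 - 20 = -20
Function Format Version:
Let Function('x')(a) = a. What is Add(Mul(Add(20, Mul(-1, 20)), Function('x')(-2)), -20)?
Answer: -20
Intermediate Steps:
Add(Mul(Add(20, Mul(-1, 20)), Function('x')(-2)), -20) = Add(Mul(Add(20, Mul(-1, 20)), -2), -20) = Add(Mul(Add(20, -20), -2), -20) = Add(Mul(0, -2), -20) = Add(0, -20) = -20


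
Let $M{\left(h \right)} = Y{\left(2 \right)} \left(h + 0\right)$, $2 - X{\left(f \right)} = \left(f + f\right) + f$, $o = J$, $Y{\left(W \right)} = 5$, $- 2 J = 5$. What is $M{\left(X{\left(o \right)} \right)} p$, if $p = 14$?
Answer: $665$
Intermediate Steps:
$J = - \frac{5}{2}$ ($J = \left(- \frac{1}{2}\right) 5 = - \frac{5}{2} \approx -2.5$)
$o = - \frac{5}{2} \approx -2.5$
$X{\left(f \right)} = 2 - 3 f$ ($X{\left(f \right)} = 2 - \left(\left(f + f\right) + f\right) = 2 - \left(2 f + f\right) = 2 - 3 f$)
$M{\left(h \right)} = 5 h$ ($M{\left(h \right)} = 5 \left(h + 0\right) = 5 h$)
$M{\left(X{\left(o \right)} \right)} p = 5 \left(2 - - \frac{15}{2}\right) 14 = 5 \left(2 + \frac{15}{2}\right) 14 = 5 \cdot \frac{19}{2} \cdot 14 = \frac{95}{2} \cdot 14 = 665$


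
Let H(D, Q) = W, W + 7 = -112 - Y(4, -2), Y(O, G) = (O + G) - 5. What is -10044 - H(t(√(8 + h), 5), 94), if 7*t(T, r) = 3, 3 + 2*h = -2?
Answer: -9928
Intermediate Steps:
h = -5/2 (h = -3/2 + (½)*(-2) = -3/2 - 1 = -5/2 ≈ -2.5000)
Y(O, G) = -5 + G + O (Y(O, G) = (G + O) - 5 = -5 + G + O)
t(T, r) = 3/7 (t(T, r) = (⅐)*3 = 3/7)
W = -116 (W = -7 + (-112 - (-5 - 2 + 4)) = -7 + (-112 - 1*(-3)) = -7 + (-112 + 3) = -7 - 109 = -116)
H(D, Q) = -116
-10044 - H(t(√(8 + h), 5), 94) = -10044 - 1*(-116) = -10044 + 116 = -9928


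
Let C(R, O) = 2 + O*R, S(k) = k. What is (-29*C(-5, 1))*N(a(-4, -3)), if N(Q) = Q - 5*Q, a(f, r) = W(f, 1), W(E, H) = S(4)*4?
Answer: -5568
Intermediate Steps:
W(E, H) = 16 (W(E, H) = 4*4 = 16)
a(f, r) = 16
N(Q) = -4*Q
(-29*C(-5, 1))*N(a(-4, -3)) = (-29*(2 + 1*(-5)))*(-4*16) = -29*(2 - 5)*(-64) = -29*(-3)*(-64) = 87*(-64) = -5568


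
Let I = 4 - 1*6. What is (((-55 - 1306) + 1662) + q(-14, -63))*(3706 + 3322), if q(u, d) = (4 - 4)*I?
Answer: 2115428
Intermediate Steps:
I = -2 (I = 4 - 6 = -2)
q(u, d) = 0 (q(u, d) = (4 - 4)*(-2) = 0*(-2) = 0)
(((-55 - 1306) + 1662) + q(-14, -63))*(3706 + 3322) = (((-55 - 1306) + 1662) + 0)*(3706 + 3322) = ((-1361 + 1662) + 0)*7028 = (301 + 0)*7028 = 301*7028 = 2115428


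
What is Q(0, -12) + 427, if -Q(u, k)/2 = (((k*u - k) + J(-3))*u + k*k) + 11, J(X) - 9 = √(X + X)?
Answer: 117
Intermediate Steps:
J(X) = 9 + √2*√X (J(X) = 9 + √(X + X) = 9 + √(2*X) = 9 + √2*√X)
Q(u, k) = -22 - 2*k² - 2*u*(9 - k + I*√6 + k*u) (Q(u, k) = -2*((((k*u - k) + (9 + √2*√(-3)))*u + k*k) + 11) = -2*((((-k + k*u) + (9 + √2*(I*√3)))*u + k²) + 11) = -2*((((-k + k*u) + (9 + I*√6))*u + k²) + 11) = -2*(((9 - k + I*√6 + k*u)*u + k²) + 11) = -2*((u*(9 - k + I*√6 + k*u) + k²) + 11) = -2*((k² + u*(9 - k + I*√6 + k*u)) + 11) = -2*(11 + k² + u*(9 - k + I*√6 + k*u)) = -22 - 2*k² - 2*u*(9 - k + I*√6 + k*u))
Q(0, -12) + 427 = (-22 - 2*(-12)² - 2*(-12)*0² - 2*0*(9 + I*√6) + 2*(-12)*0) + 427 = (-22 - 2*144 - 2*(-12)*0 + 0 + 0) + 427 = (-22 - 288 + 0 + 0 + 0) + 427 = -310 + 427 = 117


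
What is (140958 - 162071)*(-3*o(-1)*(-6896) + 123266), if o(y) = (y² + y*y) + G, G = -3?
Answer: -2165729314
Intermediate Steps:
o(y) = -3 + 2*y² (o(y) = (y² + y*y) - 3 = (y² + y²) - 3 = 2*y² - 3 = -3 + 2*y²)
(140958 - 162071)*(-3*o(-1)*(-6896) + 123266) = (140958 - 162071)*(-3*(-3 + 2*(-1)²)*(-6896) + 123266) = -21113*(-3*(-3 + 2*1)*(-6896) + 123266) = -21113*(-3*(-3 + 2)*(-6896) + 123266) = -21113*(-3*(-1)*(-6896) + 123266) = -21113*(3*(-6896) + 123266) = -21113*(-20688 + 123266) = -21113*102578 = -2165729314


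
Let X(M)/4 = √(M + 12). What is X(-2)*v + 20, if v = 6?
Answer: 20 + 24*√10 ≈ 95.895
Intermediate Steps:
X(M) = 4*√(12 + M) (X(M) = 4*√(M + 12) = 4*√(12 + M))
X(-2)*v + 20 = (4*√(12 - 2))*6 + 20 = (4*√10)*6 + 20 = 24*√10 + 20 = 20 + 24*√10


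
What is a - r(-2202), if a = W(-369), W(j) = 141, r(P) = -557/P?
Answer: 309925/2202 ≈ 140.75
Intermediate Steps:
a = 141
a - r(-2202) = 141 - (-557)/(-2202) = 141 - (-557)*(-1)/2202 = 141 - 1*557/2202 = 141 - 557/2202 = 309925/2202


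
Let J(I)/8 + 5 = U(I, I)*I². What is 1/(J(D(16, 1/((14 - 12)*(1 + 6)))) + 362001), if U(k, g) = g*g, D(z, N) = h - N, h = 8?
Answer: 4802/1889943763 ≈ 2.5408e-6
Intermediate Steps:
D(z, N) = 8 - N
U(k, g) = g²
J(I) = -40 + 8*I⁴ (J(I) = -40 + 8*(I²*I²) = -40 + 8*I⁴)
1/(J(D(16, 1/((14 - 12)*(1 + 6)))) + 362001) = 1/((-40 + 8*(8 - 1/((14 - 12)*(1 + 6)))⁴) + 362001) = 1/((-40 + 8*(8 - 1/(2*7))⁴) + 362001) = 1/((-40 + 8*(8 - 1/14)⁴) + 362001) = 1/((-40 + 8*(111/14)⁴) + 362001) = 1/((-40 + 8*(151807041/38416)) + 362001) = 1/((-40 + 151807041/4802) + 362001) = 1/(151614961/4802 + 362001) = 1/(1889943763/4802) = 4802/1889943763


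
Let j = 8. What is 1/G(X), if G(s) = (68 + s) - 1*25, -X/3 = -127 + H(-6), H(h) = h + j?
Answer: 1/418 ≈ 0.0023923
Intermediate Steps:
H(h) = 8 + h (H(h) = h + 8 = 8 + h)
X = 375 (X = -3*(-127 + (8 - 6)) = -3*(-127 + 2) = -3*(-125) = 375)
G(s) = 43 + s (G(s) = (68 + s) - 25 = 43 + s)
1/G(X) = 1/(43 + 375) = 1/418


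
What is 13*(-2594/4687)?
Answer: -33722/4687 ≈ -7.1948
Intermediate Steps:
13*(-2594/4687) = -33722/4687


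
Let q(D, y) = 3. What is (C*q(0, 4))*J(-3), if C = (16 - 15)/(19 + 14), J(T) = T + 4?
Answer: 1/11 ≈ 0.090909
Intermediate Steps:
J(T) = 4 + T
C = 1/33 ≈ 0.030303
(C*q(0, 4))*J(-3) = ((1/33)*3)*(4 - 3) = (1/11)*1 = 1/11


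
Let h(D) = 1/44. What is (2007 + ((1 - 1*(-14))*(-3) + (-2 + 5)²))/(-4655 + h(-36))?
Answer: -28908/68273 ≈ -0.42342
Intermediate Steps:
h(D) = 1/44
(2007 + ((1 - 1*(-14))*(-3) + (-2 + 5)²))/(-4655 + h(-36)) = (2007 + ((1 - 1*(-14))*(-3) + (-2 + 5)²))/(-4655 + 1/44) = (2007 + ((1 + 14)*(-3) + 3²))/(-204819/44) = (2007 + (15*(-3) + 9))*(-44/204819) = (2007 + (-45 + 9))*(-44/204819) = (2007 - 36)*(-44/204819) = 1971*(-44/204819) = -28908/68273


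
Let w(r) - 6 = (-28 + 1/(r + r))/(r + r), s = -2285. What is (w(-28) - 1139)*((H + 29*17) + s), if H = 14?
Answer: 451042913/224 ≈ 2.0136e+6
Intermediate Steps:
w(r) = 6 + (-28 + 1/(2*r))/(2*r) (w(r) = 6 + (-28 + 1/(r + r))/(r + r) = 6 + (-28 + 1/(2*r))/((2*r)) = 6 + (-28 + 1/(2*r))*(1/(2*r)) = 6 + (-28 + 1/(2*r))/(2*r))
(w(-28) - 1139)*((H + 29*17) + s) = ((6 - 14/(-28) + (1/4)/(-28)**2) - 1139)*((14 + 29*17) - 2285) = ((6 - 14*(-1/28) + (1/4)*(1/784)) - 1139)*((14 + 493) - 2285) = ((6 + 1/2 + 1/3136) - 1139)*(507 - 2285) = (20385/3136 - 1139)*(-1778) = -3551519/3136*(-1778) = 451042913/224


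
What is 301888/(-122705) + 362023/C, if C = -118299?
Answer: -80135080727/14515878795 ≈ -5.5205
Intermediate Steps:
301888/(-122705) + 362023/C = 301888/(-122705) + 362023/(-118299) = 301888*(-1/122705) + 362023*(-1/118299) = -301888/122705 - 362023/118299 = -80135080727/14515878795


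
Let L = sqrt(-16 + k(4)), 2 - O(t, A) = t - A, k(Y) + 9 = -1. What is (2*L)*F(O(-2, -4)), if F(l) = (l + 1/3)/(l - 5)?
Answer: -2*I*sqrt(26)/15 ≈ -0.67987*I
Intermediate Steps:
k(Y) = -10 (k(Y) = -9 - 1 = -10)
O(t, A) = 2 + A - t (O(t, A) = 2 - (t - A) = 2 + (A - t) = 2 + A - t)
L = I*sqrt(26) (L = sqrt(-16 - 10) = sqrt(-26) = I*sqrt(26) ≈ 5.099*I)
F(l) = (1/3 + l)/(-5 + l) (F(l) = (l + 1/3)/(-5 + l) = (1/3 + l)/(-5 + l))
(2*L)*F(O(-2, -4)) = (2*(I*sqrt(26)))*((1/3 + (2 - 4 - 1*(-2)))/(-5 + (2 - 4 - 1*(-2)))) = (2*I*sqrt(26))*((1/3 + (2 - 4 + 2))/(-5 + (2 - 4 + 2))) = (2*I*sqrt(26))*((1/3 + 0)/(-5 + 0)) = (2*I*sqrt(26))*((1/3)/(-5)) = (2*I*sqrt(26))*(-1/5*1/3) = (2*I*sqrt(26))*(-1/15) = -2*I*sqrt(26)/15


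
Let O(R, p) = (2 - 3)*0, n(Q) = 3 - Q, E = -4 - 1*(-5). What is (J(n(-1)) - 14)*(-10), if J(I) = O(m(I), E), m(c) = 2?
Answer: 140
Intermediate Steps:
E = 1 (E = -4 + 5 = 1)
O(R, p) = 0 (O(R, p) = -1*0 = 0)
J(I) = 0
(J(n(-1)) - 14)*(-10) = (0 - 14)*(-10) = -14*(-10) = 140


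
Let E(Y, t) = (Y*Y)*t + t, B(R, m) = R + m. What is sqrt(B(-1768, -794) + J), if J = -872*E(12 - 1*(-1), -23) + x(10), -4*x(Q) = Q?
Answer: 13*sqrt(80638)/2 ≈ 1845.8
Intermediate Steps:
E(Y, t) = t + t*Y**2 (E(Y, t) = Y**2*t + t = t*Y**2 + t = t + t*Y**2)
x(Q) = -Q/4
J = 6819035/2 (J = -(-20056)*(1 + (12 - 1*(-1))**2) - 1/4*10 = -(-20056)*(1 + (12 + 1)**2) - 5/2 = -(-20056)*(1 + 13**2) - 5/2 = -(-20056)*(1 + 169) - 5/2 = -(-20056)*170 - 5/2 = -872*(-3910) - 5/2 = 3409520 - 5/2 = 6819035/2 ≈ 3.4095e+6)
sqrt(B(-1768, -794) + J) = sqrt((-1768 - 794) + 6819035/2) = sqrt(-2562 + 6819035/2) = sqrt(6813911/2) = 13*sqrt(80638)/2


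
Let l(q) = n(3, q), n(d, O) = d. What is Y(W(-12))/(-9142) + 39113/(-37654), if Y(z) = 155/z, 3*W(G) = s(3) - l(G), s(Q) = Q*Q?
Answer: -360489231/344232868 ≈ -1.0472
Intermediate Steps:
s(Q) = Q²
l(q) = 3
W(G) = 2 (W(G) = (3² - 1*3)/3 = (9 - 3)/3 = (⅓)*6 = 2)
Y(W(-12))/(-9142) + 39113/(-37654) = (155/2)/(-9142) + 39113/(-37654) = (155*(½))*(-1/9142) + 39113*(-1/37654) = (155/2)*(-1/9142) - 39113/37654 = -155/18284 - 39113/37654 = -360489231/344232868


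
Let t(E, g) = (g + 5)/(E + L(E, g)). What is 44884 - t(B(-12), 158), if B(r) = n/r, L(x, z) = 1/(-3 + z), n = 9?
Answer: 20792584/461 ≈ 45103.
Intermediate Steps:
B(r) = 9/r
t(E, g) = (5 + g)/(E + 1/(-3 + g)) (t(E, g) = (g + 5)/(E + 1/(-3 + g)) = (5 + g)/(E + 1/(-3 + g)))
44884 - t(B(-12), 158) = 44884 - (-3 + 158)*(5 + 158)/(1 + (9/(-12))*(-3 + 158)) = 44884 - 155*163/(1 + (9*(-1/12))*155) = 44884 - 155*163/(1 - ¾*155) = 44884 - 155*163/(1 - 465/4) = 44884 - 155*163/(-461/4) = 44884 - (-4)*155*163/461 = 44884 - 1*(-101060/461) = 44884 + 101060/461 = 20792584/461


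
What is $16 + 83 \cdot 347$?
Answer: $28817$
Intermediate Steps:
$16 + 83 \cdot 347 = 16 + 28801 = 28817$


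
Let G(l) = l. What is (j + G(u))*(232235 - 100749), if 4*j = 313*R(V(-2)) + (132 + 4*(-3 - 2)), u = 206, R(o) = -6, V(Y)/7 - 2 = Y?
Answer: -30964953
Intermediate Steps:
V(Y) = 14 + 7*Y
j = -883/2 (j = (313*(-6) + (132 + 4*(-3 - 2)))/4 = (-1878 + (132 + 4*(-5)))/4 = (-1878 + (132 - 20))/4 = (-1878 + 112)/4 = (¼)*(-1766) = -883/2 ≈ -441.50)
(j + G(u))*(232235 - 100749) = (-883/2 + 206)*(232235 - 100749) = -471/2*131486 = -30964953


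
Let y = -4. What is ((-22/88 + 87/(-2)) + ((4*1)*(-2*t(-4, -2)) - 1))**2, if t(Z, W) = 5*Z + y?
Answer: 346921/16 ≈ 21683.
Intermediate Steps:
t(Z, W) = -4 + 5*Z (t(Z, W) = 5*Z - 4 = -4 + 5*Z)
((-22/88 + 87/(-2)) + ((4*1)*(-2*t(-4, -2)) - 1))**2 = ((-22/88 + 87/(-2)) + ((4*1)*(-2*(-4 + 5*(-4))) - 1))**2 = ((-22*1/88 + 87*(-1/2)) + (4*(-2*(-4 - 20)) - 1))**2 = ((-1/4 - 87/2) + (4*(-2*(-24)) - 1))**2 = (-175/4 + (4*48 - 1))**2 = (-175/4 + (192 - 1))**2 = (-175/4 + 191)**2 = (589/4)**2 = 346921/16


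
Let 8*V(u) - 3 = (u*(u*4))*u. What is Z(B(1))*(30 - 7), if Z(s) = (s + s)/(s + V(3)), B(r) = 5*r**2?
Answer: 1840/151 ≈ 12.185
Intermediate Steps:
V(u) = 3/8 + u**3/2 (V(u) = 3/8 + ((u*(u*4))*u)/8 = 3/8 + ((u*(4*u))*u)/8 = 3/8 + ((4*u**2)*u)/8 = 3/8 + (4*u**3)/8 = 3/8 + u**3/2)
Z(s) = 2*s/(111/8 + s) (Z(s) = (s + s)/(s + (3/8 + (1/2)*3**3)) = (2*s)/(s + (3/8 + (1/2)*27)) = (2*s)/(s + (3/8 + 27/2)) = (2*s)/(s + 111/8) = (2*s)/(111/8 + s) = 2*s/(111/8 + s))
Z(B(1))*(30 - 7) = (16*(5*1**2)/(111 + 8*(5*1**2)))*(30 - 7) = (16*(5*1)/(111 + 8*(5*1)))*23 = (16*5/(111 + 8*5))*23 = (16*5/(111 + 40))*23 = (16*5/151)*23 = (16*5*(1/151))*23 = (80/151)*23 = 1840/151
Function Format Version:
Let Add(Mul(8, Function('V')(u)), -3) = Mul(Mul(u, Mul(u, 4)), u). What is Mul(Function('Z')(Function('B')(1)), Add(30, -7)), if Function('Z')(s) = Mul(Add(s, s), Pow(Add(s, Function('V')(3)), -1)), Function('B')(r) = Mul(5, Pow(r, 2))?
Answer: Rational(1840, 151) ≈ 12.185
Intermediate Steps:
Function('V')(u) = Add(Rational(3, 8), Mul(Rational(1, 2), Pow(u, 3))) (Function('V')(u) = Add(Rational(3, 8), Mul(Rational(1, 8), Mul(Mul(u, Mul(u, 4)), u))) = Add(Rational(3, 8), Mul(Rational(1, 8), Mul(Mul(u, Mul(4, u)), u))) = Add(Rational(3, 8), Mul(Rational(1, 8), Mul(Mul(4, Pow(u, 2)), u))) = Add(Rational(3, 8), Mul(Rational(1, 8), Mul(4, Pow(u, 3)))) = Add(Rational(3, 8), Mul(Rational(1, 2), Pow(u, 3))))
Function('Z')(s) = Mul(2, s, Pow(Add(Rational(111, 8), s), -1)) (Function('Z')(s) = Mul(Add(s, s), Pow(Add(s, Add(Rational(3, 8), Mul(Rational(1, 2), Pow(3, 3)))), -1)) = Mul(Mul(2, s), Pow(Add(s, Add(Rational(3, 8), Mul(Rational(1, 2), 27))), -1)) = Mul(Mul(2, s), Pow(Add(s, Add(Rational(3, 8), Rational(27, 2))), -1)) = Mul(Mul(2, s), Pow(Add(s, Rational(111, 8)), -1)) = Mul(Mul(2, s), Pow(Add(Rational(111, 8), s), -1)) = Mul(2, s, Pow(Add(Rational(111, 8), s), -1)))
Mul(Function('Z')(Function('B')(1)), Add(30, -7)) = Mul(Mul(16, Mul(5, Pow(1, 2)), Pow(Add(111, Mul(8, Mul(5, Pow(1, 2)))), -1)), Add(30, -7)) = Mul(Mul(16, Mul(5, 1), Pow(Add(111, Mul(8, Mul(5, 1))), -1)), 23) = Mul(Mul(16, 5, Pow(Add(111, Mul(8, 5)), -1)), 23) = Mul(Mul(16, 5, Pow(Add(111, 40), -1)), 23) = Mul(Mul(16, 5, Pow(151, -1)), 23) = Mul(Mul(16, 5, Rational(1, 151)), 23) = Mul(Rational(80, 151), 23) = Rational(1840, 151)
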